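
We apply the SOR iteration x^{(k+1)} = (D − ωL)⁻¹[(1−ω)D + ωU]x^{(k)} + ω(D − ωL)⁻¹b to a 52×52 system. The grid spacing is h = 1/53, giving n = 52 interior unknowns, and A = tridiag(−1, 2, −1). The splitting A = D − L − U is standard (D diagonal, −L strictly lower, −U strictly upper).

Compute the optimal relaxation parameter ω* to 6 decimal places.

ω* = 1.888145

With n=52, ρ(Jacobi) = cos(π/53) = 0.998244.
√(1−ρ_J²) simplifies to sin(π/53) = 0.0592406.
ω* = 2/(1+0.0592406) = 1.888145
[ρ_SOR] ω* − 1 = 0.888145.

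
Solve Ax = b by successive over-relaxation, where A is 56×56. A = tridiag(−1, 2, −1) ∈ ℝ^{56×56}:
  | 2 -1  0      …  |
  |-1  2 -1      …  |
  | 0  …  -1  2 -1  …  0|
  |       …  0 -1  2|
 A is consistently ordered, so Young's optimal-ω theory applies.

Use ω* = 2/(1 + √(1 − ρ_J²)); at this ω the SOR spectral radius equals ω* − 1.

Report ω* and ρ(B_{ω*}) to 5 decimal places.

spectrum of D⁻¹(L+U) = {cos(kπ/57) : 1≤k≤56}; ρ_J = cos(π/57) = 0.99848.
1 − cos²(π/57) = sin²(π/57) ⇒ √(1−ρ_J²) = sin(π/57) = 0.055088.
ω* = 2 / (1 + 0.055088) = 2 / 1.055088 ≈ 1.89558.
ρ_SOR = ω* − 1 ≈ 0.89558.

ω* = 1.89558, ρ_SOR = 0.89558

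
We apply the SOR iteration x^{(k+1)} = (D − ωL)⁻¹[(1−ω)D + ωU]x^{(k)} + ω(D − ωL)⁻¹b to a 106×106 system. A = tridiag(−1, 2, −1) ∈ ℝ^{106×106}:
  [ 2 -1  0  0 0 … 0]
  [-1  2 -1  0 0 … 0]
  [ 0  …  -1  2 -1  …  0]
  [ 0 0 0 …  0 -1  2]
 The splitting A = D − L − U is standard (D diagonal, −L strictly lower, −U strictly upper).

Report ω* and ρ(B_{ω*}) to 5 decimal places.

B_J for the 106×106 system has eigenvalues cos(kπ/107); ρ_J = cos(π/107) = 0.99957.
√(1 − cos²(π/107)) = sin(π/107) ≈ 0.029356.
ω* = 2/(1+0.029356) = 1.94296
ρ_SOR = ω* − 1 ≈ 0.94296.

ω* = 1.94296, ρ_SOR = 0.94296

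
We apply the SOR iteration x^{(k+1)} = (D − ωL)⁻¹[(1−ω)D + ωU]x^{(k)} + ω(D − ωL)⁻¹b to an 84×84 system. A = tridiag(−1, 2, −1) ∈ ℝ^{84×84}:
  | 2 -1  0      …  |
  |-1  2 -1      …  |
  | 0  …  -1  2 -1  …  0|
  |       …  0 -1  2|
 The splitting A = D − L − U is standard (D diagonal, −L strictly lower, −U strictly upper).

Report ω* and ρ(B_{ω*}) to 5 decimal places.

ω* = 1.92873, ρ_SOR = 0.92873

B_J for the 84×84 system has eigenvalues cos(kπ/85); ρ_J = cos(π/85) = 0.99932.
root = sin(π/85) = 0.036951  (since 1−cos² = sin²).
ω* = 2/(1 + 0.036951) = 2/1.036951 = 1.92873.
ρ_SOR = ω* − 1 = 1.92873 − 1 = 0.92873.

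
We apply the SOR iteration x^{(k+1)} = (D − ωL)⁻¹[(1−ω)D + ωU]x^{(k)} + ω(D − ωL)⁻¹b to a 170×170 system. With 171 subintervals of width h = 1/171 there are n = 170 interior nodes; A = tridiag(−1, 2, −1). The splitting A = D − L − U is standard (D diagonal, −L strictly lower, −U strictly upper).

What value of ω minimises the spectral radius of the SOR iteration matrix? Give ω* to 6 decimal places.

½·tridiag(1,0,1) at n=170: λ_k = cos(kπ/171); max |λ| at k=1 ⇒ ρ_J = cos(π/171) ≈ 0.999831.
root = sin(π/171) = 0.0183709  (since 1−cos² = sin²).
ω* = 2/(1+0.0183709) = 1.963921
Hence ρ(B_{ω*}) = 1.963921 − 1 = 0.963921.

ω* = 1.963921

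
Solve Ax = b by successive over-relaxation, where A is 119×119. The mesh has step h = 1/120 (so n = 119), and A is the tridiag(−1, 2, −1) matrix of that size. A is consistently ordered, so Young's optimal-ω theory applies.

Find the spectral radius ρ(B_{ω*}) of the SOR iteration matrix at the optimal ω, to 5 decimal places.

½·tridiag(1,0,1) at n=119: λ_k = cos(kπ/120); max |λ| at k=1 ⇒ ρ_J = cos(π/120) ≈ 0.99966.
1 − cos²(π/120) = sin²(π/120) ⇒ √(1−ρ_J²) = sin(π/120) = 0.026177.
ω* = 2/(1+0.026177) = 1.94898
ρ_SOR = ω* − 1 = 1.94898 − 1 = 0.94898.

ρ_SOR = 0.94898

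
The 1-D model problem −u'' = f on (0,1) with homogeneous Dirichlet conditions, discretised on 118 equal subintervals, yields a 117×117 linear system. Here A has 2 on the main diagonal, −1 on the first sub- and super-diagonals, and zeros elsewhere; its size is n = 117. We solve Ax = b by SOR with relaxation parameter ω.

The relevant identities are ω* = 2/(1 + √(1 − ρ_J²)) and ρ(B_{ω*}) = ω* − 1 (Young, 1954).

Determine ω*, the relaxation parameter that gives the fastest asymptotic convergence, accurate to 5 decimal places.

ω* = 1.94814

n=117: λ(B_J) = 1 − λ(A)/2 = cos(kπ/118); k=1 gives ρ_J = 0.99965.
1 − cos²(π/118) = sin²(π/118) ⇒ √(1−ρ_J²) = sin(π/118) = 0.026621.
Young: ω* = 2/(1+√(1−ρ_J²)) = 2/(1+0.026621) = 2/1.026621 = 1.94814.
[ρ_SOR] ω* − 1 = 0.94814.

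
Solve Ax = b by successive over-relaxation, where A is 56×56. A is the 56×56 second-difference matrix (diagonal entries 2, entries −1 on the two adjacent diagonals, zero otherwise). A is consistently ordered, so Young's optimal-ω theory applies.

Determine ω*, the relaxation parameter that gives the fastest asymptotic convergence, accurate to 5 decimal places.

ρ_J = max_k |cos(kπ/57)| = cos(π/57) = 0.99848
root = sin(π/57) = 0.055088  (since 1−cos² = sin²).
ω* = 2 / (1 + 0.055088) = 2 / 1.055088 ≈ 1.89558.
At ω = 1.89558 every |λ(B_ω)| = ω−1, so ρ_SOR = 0.89558.

ω* = 1.89558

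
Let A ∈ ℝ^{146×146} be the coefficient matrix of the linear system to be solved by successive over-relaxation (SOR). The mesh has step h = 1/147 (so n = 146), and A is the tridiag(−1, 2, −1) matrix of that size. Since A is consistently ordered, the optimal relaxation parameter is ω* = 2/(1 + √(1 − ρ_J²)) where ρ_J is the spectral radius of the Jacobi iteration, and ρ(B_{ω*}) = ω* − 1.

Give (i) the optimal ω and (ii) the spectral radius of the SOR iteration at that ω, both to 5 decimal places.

ω* = 1.95815, ρ_SOR = 0.95815

With n=146, ρ(Jacobi) = cos(π/147) = 0.99977.
√(1−ρ_J²) = |sin(π/147)| = 0.021370
[ω*] 2 ÷ (1 + 0.021370) = 2 ÷ 1.021370 = 1.95815.
ρ(B_{ω*}) = ω*−1 = 0.95815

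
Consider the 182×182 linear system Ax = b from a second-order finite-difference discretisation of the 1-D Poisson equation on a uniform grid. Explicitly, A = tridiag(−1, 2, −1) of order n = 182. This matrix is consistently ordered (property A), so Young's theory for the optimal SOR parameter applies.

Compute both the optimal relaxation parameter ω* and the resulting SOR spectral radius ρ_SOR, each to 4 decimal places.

B_J for the 182×182 system has eigenvalues cos(kπ/183); ρ_J = cos(π/183) = 0.9999.
√(1 − cos²(π/183)) = sin(π/183) ≈ 0.01717.
ω* = 2/(1 + 0.01717) = 2/1.01717 = 1.9662.
At ω = 1.9662 every |λ(B_ω)| = ω−1, so ρ_SOR = 0.9662.

ω* = 1.9662, ρ_SOR = 0.9662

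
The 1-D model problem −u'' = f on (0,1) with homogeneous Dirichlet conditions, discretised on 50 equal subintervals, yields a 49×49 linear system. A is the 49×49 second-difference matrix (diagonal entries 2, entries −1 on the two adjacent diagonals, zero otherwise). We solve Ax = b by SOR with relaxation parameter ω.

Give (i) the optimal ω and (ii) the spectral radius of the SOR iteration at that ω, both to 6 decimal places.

B_J for the 49×49 system has eigenvalues cos(kπ/50); ρ_J = cos(π/50) = 0.998027.
√(1−ρ_J²) simplifies to sin(π/50) = 0.0627905.
[ω*] 2 ÷ (1 + 0.0627905) = 2 ÷ 1.0627905 = 1.881838.
ρ_SOR = ω* − 1 = 1.881838 − 1 = 0.881838.

ω* = 1.881838, ρ_SOR = 0.881838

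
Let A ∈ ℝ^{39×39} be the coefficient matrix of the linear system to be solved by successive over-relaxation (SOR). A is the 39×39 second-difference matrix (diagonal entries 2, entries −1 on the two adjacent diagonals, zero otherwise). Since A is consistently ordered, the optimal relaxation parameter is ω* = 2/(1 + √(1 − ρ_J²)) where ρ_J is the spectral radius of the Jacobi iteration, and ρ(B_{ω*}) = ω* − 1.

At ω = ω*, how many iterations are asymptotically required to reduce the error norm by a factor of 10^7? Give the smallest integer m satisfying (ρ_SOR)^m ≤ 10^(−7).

n=39: λ(B_J) = 1 − λ(A)/2 = cos(kπ/40); k=1 gives ρ_J = 0.9969173.
√(1−ρ_J²) = |sin(π/40)| = 0.0784591
Young: ω* = 2/(1+√(1−ρ_J²)) = 2/(1+0.0784591) = 2/1.0784591 = 1.8544978.
At ω = 1.8544978 every |λ(B_ω)| = ω−1, so ρ_SOR = 0.8544978.
ρ_SOR^m ≤ 10^(−7) ⇔ m ≥ 7·ln10/(−ln 0.8544978) = 16.1181/0.157241 = 102.506; m = ⌈102.506⌉ = 103.

m = 103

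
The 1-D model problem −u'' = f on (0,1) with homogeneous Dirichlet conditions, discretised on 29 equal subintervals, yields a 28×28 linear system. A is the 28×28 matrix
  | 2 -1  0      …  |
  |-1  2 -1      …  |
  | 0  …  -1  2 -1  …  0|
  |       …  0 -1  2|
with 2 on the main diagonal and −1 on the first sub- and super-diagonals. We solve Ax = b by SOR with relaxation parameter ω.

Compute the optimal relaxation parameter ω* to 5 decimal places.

ω* = 1.80486

ρ_J = max_k |cos(kπ/29)| = cos(π/29) = 0.99414
√(1−ρ_J²) simplifies to sin(π/29) = 0.108119.
Then 2/(1+√(1−ρ_J²)) = 2/(1+0.108119); ω* = 2/1.108119 = 1.80486.
Hence ρ(B_{ω*}) = 1.80486 − 1 = 0.80486.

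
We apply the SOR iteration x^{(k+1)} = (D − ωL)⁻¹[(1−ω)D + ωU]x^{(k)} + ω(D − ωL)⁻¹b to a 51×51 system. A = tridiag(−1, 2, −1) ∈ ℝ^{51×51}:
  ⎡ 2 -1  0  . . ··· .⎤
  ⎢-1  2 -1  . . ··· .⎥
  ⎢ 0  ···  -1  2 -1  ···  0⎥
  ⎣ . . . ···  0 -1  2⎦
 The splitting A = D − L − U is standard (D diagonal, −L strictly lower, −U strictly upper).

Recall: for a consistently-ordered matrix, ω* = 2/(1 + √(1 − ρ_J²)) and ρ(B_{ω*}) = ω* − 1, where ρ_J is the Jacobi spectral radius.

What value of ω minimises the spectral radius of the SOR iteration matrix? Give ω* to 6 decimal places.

With n=51, ρ(Jacobi) = cos(π/52) = 0.998176.
√(1 − cos²(π/52)) = sin(π/52) ≈ 0.0603785.
[ω*] 2 ÷ (1 + 0.0603785) = 2 ÷ 1.0603785 = 1.886119.
ρ_SOR = ω* − 1 ≈ 0.886119.

ω* = 1.886119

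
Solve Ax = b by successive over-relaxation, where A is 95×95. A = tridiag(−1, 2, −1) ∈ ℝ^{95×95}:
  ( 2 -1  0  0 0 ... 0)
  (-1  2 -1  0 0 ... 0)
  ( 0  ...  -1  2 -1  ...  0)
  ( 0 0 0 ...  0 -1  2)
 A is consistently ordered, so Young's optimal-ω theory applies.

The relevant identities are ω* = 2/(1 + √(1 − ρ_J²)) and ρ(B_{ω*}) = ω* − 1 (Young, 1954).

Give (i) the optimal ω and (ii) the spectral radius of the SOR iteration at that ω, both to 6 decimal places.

ω* = 1.936635, ρ_SOR = 0.936635

spectrum of D⁻¹(L+U) = {cos(kπ/96) : 1≤k≤95}; ρ_J = cos(π/96) = 0.999465.
√(1 − cos²(π/96)) = sin(π/96) ≈ 0.0327191.
ω* = 2 / (1 + 0.0327191) = 2 / 1.0327191 ≈ 1.936635.
Hence ρ(B_{ω*}) = 1.936635 − 1 = 0.936635.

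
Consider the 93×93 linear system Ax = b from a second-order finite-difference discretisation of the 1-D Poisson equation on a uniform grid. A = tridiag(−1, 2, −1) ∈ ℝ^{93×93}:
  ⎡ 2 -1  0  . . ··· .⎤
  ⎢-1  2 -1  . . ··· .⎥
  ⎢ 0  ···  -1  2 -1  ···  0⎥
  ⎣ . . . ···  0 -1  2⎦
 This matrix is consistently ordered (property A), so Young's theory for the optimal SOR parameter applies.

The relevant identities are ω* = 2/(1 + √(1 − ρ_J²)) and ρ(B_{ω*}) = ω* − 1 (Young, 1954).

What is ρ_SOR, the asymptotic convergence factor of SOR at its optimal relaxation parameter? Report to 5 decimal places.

[ρ_J] n=93: ρ(B_J) = cos(π/(n+1)) = cos(π/94) = 0.99944.
√(1 − cos²(π/94)) = sin(π/94) ≈ 0.033415.
ω* = 2/(1 + 0.033415) = 2/1.033415 = 1.93533.
[ρ_SOR] ω* − 1 = 0.93533.

ρ_SOR = 0.93533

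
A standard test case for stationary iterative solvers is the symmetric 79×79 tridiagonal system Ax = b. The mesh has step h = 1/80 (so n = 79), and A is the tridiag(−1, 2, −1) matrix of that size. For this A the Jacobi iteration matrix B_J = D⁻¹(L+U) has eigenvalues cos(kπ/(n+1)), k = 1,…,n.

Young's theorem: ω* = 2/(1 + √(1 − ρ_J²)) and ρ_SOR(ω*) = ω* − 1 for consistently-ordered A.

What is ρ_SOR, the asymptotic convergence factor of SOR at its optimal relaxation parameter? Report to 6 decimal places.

n=79: λ(B_J) = 1 − λ(A)/2 = cos(kπ/80); k=1 gives ρ_J = 0.999229.
√(1−ρ_J²) = |sin(π/80)| = 0.0392598
Young: ω* = 2/(1+√(1−ρ_J²)) = 2/(1+0.0392598) = 2/1.0392598 = 1.924447.
ρ(B_{ω*}) = ω*−1 = 0.924447

ρ_SOR = 0.924447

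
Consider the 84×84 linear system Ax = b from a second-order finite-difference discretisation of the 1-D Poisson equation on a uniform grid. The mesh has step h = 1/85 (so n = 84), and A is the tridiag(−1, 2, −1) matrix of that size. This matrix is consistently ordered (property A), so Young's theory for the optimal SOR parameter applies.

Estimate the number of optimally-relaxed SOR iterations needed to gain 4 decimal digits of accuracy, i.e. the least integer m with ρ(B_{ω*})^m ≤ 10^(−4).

m = 125

n=84: λ(B_J) = 1 − λ(A)/2 = cos(kπ/85); k=1 gives ρ_J = 0.9993171.
root = sin(π/85) = 0.0369515  (since 1−cos² = sin²).
Young: ω* = 2/(1+√(1−ρ_J²)) = 2/(1+0.0369515) = 2/1.0369515 = 1.9287305.
and ρ(B_{ω*}) = 1.9287305 − 1 = 0.9287305.
Need (0.9287305)^m ≤ 10^(−4): m ≥ 4·ln10/|ln 0.9287305| = 9.21034/0.0739367 = 124.571 ⇒ m = 125.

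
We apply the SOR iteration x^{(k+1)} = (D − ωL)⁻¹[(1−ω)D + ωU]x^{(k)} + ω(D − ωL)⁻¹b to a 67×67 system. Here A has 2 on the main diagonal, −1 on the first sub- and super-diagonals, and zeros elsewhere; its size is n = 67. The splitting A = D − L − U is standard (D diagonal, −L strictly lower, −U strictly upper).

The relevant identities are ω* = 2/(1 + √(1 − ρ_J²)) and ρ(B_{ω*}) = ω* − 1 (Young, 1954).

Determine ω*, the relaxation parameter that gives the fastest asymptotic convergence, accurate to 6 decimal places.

spectrum of D⁻¹(L+U) = {cos(kπ/68) : 1≤k≤67}; ρ_J = cos(π/68) = 0.998933.
root = sin(π/68) = 0.0461835  (since 1−cos² = sin²).
ω* = 2/(1 + 0.0461835) = 2/1.0461835 = 1.911711.
At ω = 1.911711 every |λ(B_ω)| = ω−1, so ρ_SOR = 0.911711.

ω* = 1.911711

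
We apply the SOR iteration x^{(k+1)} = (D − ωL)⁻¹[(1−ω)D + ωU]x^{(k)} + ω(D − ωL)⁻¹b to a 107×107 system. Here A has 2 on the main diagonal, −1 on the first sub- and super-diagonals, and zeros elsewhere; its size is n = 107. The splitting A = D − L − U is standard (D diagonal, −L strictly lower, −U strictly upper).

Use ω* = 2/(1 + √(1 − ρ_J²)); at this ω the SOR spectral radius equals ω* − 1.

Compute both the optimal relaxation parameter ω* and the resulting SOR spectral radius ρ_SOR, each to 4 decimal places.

[ρ_J] n=107: ρ(B_J) = cos(π/(n+1)) = cos(π/108) = 0.9996.
√(1−ρ_J²) simplifies to sin(π/108) = 0.02908.
Then 2/(1+√(1−ρ_J²)) = 2/(1+0.02908); ω* = 2/1.02908 = 1.9435.
and ρ(B_{ω*}) = 1.9435 − 1 = 0.9435.

ω* = 1.9435, ρ_SOR = 0.9435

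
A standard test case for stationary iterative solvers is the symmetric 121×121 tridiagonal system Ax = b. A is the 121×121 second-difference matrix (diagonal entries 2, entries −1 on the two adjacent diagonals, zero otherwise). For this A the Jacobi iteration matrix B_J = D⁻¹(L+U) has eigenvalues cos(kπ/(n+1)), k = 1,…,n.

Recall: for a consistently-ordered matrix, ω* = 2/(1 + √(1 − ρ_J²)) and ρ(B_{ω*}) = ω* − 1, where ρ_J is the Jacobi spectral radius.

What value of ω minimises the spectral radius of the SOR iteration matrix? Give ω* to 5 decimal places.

B_J for the 121×121 system has eigenvalues cos(kπ/122); ρ_J = cos(π/122) = 0.99967.
1 − cos²(π/122) = sin²(π/122) ⇒ √(1−ρ_J²) = sin(π/122) = 0.025748.
Then 2/(1+√(1−ρ_J²)) = 2/(1+0.025748); ω* = 2/1.025748 = 1.94980.
[ρ_SOR] ω* − 1 = 0.94980.

ω* = 1.94980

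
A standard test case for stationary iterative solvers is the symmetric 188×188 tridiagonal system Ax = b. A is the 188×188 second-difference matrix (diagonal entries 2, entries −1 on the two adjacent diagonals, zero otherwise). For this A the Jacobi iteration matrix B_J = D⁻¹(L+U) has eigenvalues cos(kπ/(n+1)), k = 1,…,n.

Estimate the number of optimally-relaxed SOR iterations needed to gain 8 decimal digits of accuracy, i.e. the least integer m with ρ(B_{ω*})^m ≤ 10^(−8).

[ρ_J] n=188: ρ(B_J) = cos(π/(n+1)) = cos(π/189) = 0.9998619.
root = sin(π/189) = 0.0166214  (since 1−cos² = sin²).
So ω* = 2/1.0166214 = 1.9673007 (Young).
ρ_SOR = ω* − 1 ≈ 0.9673007.
ρ_SOR^m ≤ 10^(−8) ⇔ m ≥ 8·ln10/(−ln 0.9673007) = 18.4207/0.0332459 = 554.074; m = ⌈554.074⌉ = 555.

m = 555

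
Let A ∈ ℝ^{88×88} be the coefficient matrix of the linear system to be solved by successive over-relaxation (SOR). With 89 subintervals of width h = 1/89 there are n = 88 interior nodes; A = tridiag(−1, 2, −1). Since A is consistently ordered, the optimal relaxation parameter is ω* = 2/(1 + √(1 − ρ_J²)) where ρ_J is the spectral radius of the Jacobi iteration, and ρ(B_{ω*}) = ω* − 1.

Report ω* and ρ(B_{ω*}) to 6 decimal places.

B_J for the 88×88 system has eigenvalues cos(kπ/89); ρ_J = cos(π/89) = 0.999377.
√(1−ρ_J²) = |sin(π/89)| = 0.0352915
ω* = 2/(1 + 0.0352915) = 2/1.0352915 = 1.931823.
ρ_SOR = ω* − 1 = 1.931823 − 1 = 0.931823.

ω* = 1.931823, ρ_SOR = 0.931823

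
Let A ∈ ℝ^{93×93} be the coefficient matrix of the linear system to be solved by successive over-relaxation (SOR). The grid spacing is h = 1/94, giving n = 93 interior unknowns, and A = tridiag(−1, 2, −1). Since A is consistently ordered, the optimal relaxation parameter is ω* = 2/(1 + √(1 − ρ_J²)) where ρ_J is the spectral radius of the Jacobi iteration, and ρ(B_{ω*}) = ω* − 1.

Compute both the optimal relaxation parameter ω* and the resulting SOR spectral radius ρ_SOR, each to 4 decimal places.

B_J for the 93×93 system has eigenvalues cos(kπ/94); ρ_J = cos(π/94) = 0.9994.
1 − cos²(π/94) = sin²(π/94) ⇒ √(1−ρ_J²) = sin(π/94) = 0.03341.
So ω* = 2/1.03341 = 1.9353 (Young).
ρ_SOR = ω* − 1 ≈ 0.9353.

ω* = 1.9353, ρ_SOR = 0.9353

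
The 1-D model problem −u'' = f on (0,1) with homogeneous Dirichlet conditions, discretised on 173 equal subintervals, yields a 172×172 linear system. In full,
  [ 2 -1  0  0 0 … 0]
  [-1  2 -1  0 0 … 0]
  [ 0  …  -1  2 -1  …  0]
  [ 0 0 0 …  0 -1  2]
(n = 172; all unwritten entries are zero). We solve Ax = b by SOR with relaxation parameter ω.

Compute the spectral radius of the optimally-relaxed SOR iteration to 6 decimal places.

ρ_SOR = 0.964331

n=172: λ(B_J) = 1 − λ(A)/2 = cos(kπ/173); k=1 gives ρ_J = 0.999835.
√(1−ρ_J²) simplifies to sin(π/173) = 0.0181585.
ω* = 2/(1 + 0.0181585) = 2/1.0181585 = 1.964331.
At ω = 1.964331 every |λ(B_ω)| = ω−1, so ρ_SOR = 0.964331.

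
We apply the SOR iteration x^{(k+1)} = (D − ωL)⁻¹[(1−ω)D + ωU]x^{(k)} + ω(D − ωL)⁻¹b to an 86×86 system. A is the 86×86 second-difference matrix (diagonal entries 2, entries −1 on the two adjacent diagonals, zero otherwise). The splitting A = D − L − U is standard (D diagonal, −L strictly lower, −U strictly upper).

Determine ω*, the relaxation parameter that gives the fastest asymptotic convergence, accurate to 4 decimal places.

spectrum of D⁻¹(L+U) = {cos(kπ/87) : 1≤k≤86}; ρ_J = cos(π/87) = 0.9993.
√(1−ρ_J²) = |sin(π/87)| = 0.03610
Then 2/(1+√(1−ρ_J²)) = 2/(1+0.03610); ω* = 2/1.03610 = 1.9303.
At ω = 1.9303 every |λ(B_ω)| = ω−1, so ρ_SOR = 0.9303.

ω* = 1.9303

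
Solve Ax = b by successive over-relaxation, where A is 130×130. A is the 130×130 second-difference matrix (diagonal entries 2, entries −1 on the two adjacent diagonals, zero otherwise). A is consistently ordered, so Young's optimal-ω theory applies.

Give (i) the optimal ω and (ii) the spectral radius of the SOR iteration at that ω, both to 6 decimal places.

ω* = 1.953164, ρ_SOR = 0.953164

n=130: λ(B_J) = 1 − λ(A)/2 = cos(kπ/131); k=1 gives ρ_J = 0.999712.
√(1−ρ_J²) simplifies to sin(π/131) = 0.0239793.
ω* = 2/(1 + 0.0239793) = 2/1.0239793 = 1.953164.
ρ_SOR = ω* − 1 ≈ 0.953164.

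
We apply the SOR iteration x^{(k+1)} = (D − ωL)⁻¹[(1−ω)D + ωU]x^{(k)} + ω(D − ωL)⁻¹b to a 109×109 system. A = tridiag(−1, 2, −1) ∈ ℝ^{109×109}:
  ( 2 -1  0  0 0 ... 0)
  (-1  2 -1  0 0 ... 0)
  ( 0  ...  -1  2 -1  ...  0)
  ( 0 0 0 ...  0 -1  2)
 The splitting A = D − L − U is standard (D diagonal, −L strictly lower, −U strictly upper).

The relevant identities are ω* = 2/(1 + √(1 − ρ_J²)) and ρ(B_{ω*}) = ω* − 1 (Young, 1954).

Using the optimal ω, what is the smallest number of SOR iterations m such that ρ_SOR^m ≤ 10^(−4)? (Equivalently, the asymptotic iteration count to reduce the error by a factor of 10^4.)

m = 162

½·tridiag(1,0,1) at n=109: λ_k = cos(kπ/110); max |λ| at k=1 ⇒ ρ_J = cos(π/110) ≈ 0.9995922.
root = sin(π/110) = 0.0285561  (since 1−cos² = sin²).
ω* = 2/(1+0.0285561) = 1.9444734
[ρ_SOR] ω* − 1 = 0.9444734.
(0.9444734)^m ≤ 10^{−4}  ⇒  m·ln(0.9444734) ≤ −4·ln10  ⇒  m ≥ 161.223  ⇒  m = 162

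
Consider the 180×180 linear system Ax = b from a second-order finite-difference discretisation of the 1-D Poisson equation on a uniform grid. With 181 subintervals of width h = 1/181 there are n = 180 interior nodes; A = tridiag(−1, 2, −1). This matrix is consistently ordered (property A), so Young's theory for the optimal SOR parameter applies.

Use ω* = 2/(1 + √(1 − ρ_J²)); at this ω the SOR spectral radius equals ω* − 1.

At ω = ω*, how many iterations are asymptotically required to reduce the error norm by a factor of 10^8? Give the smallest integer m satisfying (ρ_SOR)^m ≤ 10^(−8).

ρ_J = max_k |cos(kπ/181)| = cos(π/181) = 0.9998494
root = sin(π/181) = 0.0173560  (since 1−cos² = sin²).
ω* = 2/(1 + 0.0173560) = 2/1.0173560 = 1.9658802.
[ρ_SOR] ω* − 1 = 0.9658802.
ρ_SOR^m ≤ 10^(−8) ⇔ m ≥ 8·ln10/(−ln 0.9658802) = 18.4207/0.0347155 = 530.619; m = ⌈530.619⌉ = 531.

m = 531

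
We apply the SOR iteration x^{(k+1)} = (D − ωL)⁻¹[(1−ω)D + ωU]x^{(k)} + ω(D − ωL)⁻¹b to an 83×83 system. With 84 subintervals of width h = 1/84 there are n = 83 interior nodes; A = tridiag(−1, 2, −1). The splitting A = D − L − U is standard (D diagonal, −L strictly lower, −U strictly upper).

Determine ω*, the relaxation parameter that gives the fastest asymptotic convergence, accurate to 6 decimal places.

[ρ_J] n=83: ρ(B_J) = cos(π/(n+1)) = cos(π/84) = 0.999301.
√(1−ρ_J²) = |sin(π/84)| = 0.0373912
ω* = 2 / (1 + 0.0373912) = 2 / 1.0373912 ≈ 1.927913.
At ω = 1.927913 every |λ(B_ω)| = ω−1, so ρ_SOR = 0.927913.

ω* = 1.927913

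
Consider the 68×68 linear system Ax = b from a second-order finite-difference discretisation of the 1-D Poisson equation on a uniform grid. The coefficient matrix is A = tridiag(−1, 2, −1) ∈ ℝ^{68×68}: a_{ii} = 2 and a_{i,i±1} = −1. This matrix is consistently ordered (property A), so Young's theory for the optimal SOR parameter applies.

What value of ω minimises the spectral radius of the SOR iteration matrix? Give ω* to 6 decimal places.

B_J for the 68×68 system has eigenvalues cos(kπ/69); ρ_J = cos(π/69) = 0.998964.
1 − cos²(π/69) = sin²(π/69) ⇒ √(1−ρ_J²) = sin(π/69) = 0.0455146.
ω* = 2/(1 + 0.0455146) = 2/1.0455146 = 1.912934.
At ω = 1.912934 every |λ(B_ω)| = ω−1, so ρ_SOR = 0.912934.

ω* = 1.912934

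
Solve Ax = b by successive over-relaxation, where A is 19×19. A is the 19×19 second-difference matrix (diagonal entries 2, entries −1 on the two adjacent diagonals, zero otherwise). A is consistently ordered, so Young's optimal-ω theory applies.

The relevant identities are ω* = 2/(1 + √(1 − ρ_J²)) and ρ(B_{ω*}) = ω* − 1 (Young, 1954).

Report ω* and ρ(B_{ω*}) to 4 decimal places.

ρ_J = max_k |cos(kπ/20)| = cos(π/20) = 0.9877
√(1−ρ_J²) = |sin(π/20)| = 0.15643
Then 2/(1+√(1−ρ_J²)) = 2/(1+0.15643); ω* = 2/1.15643 = 1.7295.
ρ_SOR = ω* − 1 ≈ 0.7295.

ω* = 1.7295, ρ_SOR = 0.7295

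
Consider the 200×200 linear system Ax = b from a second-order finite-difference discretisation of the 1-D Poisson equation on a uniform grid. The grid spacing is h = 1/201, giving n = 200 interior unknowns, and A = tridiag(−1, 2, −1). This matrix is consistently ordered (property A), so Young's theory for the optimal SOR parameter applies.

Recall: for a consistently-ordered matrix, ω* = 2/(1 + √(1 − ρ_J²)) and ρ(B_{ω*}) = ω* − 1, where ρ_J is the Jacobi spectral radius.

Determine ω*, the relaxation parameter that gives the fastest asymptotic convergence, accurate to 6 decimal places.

With n=200, ρ(Jacobi) = cos(π/201) = 0.999878.
root = sin(π/201) = 0.0156292  (since 1−cos² = sin²).
So ω* = 2/1.0156292 = 1.969223 (Young).
ρ_SOR = ω* − 1 = 1.969223 − 1 = 0.969223.

ω* = 1.969223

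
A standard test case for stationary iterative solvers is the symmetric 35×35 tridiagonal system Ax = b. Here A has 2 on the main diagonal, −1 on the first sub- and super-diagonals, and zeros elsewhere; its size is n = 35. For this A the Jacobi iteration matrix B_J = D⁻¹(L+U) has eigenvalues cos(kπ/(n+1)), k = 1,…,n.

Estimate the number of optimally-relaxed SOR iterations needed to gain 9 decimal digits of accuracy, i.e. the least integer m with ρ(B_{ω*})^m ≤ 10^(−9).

spectrum of D⁻¹(L+U) = {cos(kπ/36) : 1≤k≤35}; ρ_J = cos(π/36) = 0.9961947.
√(1−ρ_J²) simplifies to sin(π/36) = 0.0871557.
[ω*] 2 ÷ (1 + 0.0871557) = 2 ÷ 1.0871557 = 1.8396629.
ρ_SOR = ω* − 1 = 1.8396629 − 1 = 0.8396629.
m ≥ 9·ln10 / (−ln 0.8396629) = 118.585; smallest integer m = 119.

m = 119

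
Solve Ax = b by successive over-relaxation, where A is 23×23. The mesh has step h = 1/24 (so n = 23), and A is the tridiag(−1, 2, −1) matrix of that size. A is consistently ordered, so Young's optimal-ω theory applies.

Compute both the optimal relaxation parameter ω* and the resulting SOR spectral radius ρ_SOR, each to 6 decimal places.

ρ_J = max_k |cos(kπ/24)| = cos(π/24) = 0.991445
root = sin(π/24) = 0.1305262  (since 1−cos² = sin²).
ω* = 2 / (1 + 0.1305262) = 2 / 1.1305262 ≈ 1.769088.
Hence ρ(B_{ω*}) = 1.769088 − 1 = 0.769088.

ω* = 1.769088, ρ_SOR = 0.769088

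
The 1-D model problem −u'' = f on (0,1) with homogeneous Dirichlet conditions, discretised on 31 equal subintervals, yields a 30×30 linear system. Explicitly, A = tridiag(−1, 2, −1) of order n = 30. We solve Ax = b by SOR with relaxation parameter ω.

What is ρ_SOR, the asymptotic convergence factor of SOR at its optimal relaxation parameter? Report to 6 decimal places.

[ρ_J] n=30: ρ(B_J) = cos(π/(n+1)) = cos(π/31) = 0.994869.
root = sin(π/31) = 0.1011683  (since 1−cos² = sin²).
So ω* = 2/1.1011683 = 1.816253 (Young).
At ω = 1.816253 every |λ(B_ω)| = ω−1, so ρ_SOR = 0.816253.

ρ_SOR = 0.816253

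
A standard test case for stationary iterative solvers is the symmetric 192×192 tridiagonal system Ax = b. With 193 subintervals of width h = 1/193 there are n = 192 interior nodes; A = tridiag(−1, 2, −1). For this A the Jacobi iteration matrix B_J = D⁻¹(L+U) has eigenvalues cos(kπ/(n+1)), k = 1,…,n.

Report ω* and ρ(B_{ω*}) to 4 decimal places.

spectrum of D⁻¹(L+U) = {cos(kπ/193) : 1≤k≤192}; ρ_J = cos(π/193) = 0.9999.
1 − cos²(π/193) = sin²(π/193) ⇒ √(1−ρ_J²) = sin(π/193) = 0.01628.
ω* = 2 / (1 + 0.01628) = 2 / 1.01628 ≈ 1.9680.
ρ_SOR = ω* − 1 ≈ 0.9680.

ω* = 1.9680, ρ_SOR = 0.9680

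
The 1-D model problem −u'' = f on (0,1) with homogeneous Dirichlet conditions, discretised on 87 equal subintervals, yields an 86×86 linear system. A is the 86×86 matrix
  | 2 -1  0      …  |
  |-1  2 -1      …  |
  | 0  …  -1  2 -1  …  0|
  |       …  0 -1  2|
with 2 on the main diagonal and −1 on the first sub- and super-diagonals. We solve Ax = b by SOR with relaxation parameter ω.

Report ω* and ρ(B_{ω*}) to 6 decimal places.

ω* = 1.930311, ρ_SOR = 0.930311

ρ_J = max_k |cos(kπ/87)| = cos(π/87) = 0.999348
1 − cos²(π/87) = sin²(π/87) ⇒ √(1−ρ_J²) = sin(π/87) = 0.0361024.
Then 2/(1+√(1−ρ_J²)) = 2/(1+0.0361024); ω* = 2/1.0361024 = 1.930311.
[ρ_SOR] ω* − 1 = 0.930311.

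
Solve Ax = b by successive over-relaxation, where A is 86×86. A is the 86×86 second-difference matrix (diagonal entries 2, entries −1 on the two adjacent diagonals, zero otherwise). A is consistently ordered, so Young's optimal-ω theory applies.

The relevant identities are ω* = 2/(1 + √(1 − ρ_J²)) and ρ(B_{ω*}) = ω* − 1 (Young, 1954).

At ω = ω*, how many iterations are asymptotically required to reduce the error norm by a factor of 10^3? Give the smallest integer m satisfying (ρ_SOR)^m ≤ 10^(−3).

m = 96

B_J for the 86×86 system has eigenvalues cos(kπ/87); ρ_J = cos(π/87) = 0.9993481.
√(1 − cos²(π/87)) = sin(π/87) ≈ 0.0361024.
So ω* = 2/1.0361024 = 1.9303111 (Young).
Hence ρ(B_{ω*}) = 1.9303111 − 1 = 0.9303111.
For 3 digits: m = 3·ln10 / (−ln 0.9303111) = 6.90776/0.0722362 = 95.627; round up → m = 96.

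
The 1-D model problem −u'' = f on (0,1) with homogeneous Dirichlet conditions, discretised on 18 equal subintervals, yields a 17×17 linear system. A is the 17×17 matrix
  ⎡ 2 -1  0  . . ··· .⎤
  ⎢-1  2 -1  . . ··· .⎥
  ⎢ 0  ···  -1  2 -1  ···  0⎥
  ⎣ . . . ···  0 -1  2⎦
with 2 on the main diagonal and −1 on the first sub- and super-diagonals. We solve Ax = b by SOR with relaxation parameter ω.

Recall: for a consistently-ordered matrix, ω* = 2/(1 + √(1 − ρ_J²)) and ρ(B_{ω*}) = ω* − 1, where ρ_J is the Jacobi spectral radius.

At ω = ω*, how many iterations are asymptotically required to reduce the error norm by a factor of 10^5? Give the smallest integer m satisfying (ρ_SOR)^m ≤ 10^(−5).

spectrum of D⁻¹(L+U) = {cos(kπ/18) : 1≤k≤17}; ρ_J = cos(π/18) = 0.9848078.
√(1 − cos²(π/18)) = sin(π/18) ≈ 0.1736482.
Young: ω* = 2/(1+√(1−ρ_J²)) = 2/(1+0.1736482) = 2/1.1736482 = 1.7040882.
ρ(B_{ω*}) = ω*−1 = 0.7040882
Need (0.7040882)^m ≤ 10^(−5): m ≥ 5·ln10/|ln 0.7040882| = 11.5129/0.350852 = 32.814 ⇒ m = 33.

m = 33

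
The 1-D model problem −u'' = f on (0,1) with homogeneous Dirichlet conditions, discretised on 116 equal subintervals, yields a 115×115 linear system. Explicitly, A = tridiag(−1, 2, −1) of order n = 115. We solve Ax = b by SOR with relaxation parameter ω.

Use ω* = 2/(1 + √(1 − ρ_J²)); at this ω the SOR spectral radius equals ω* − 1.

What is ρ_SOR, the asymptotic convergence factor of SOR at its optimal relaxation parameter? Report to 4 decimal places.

B_J for the 115×115 system has eigenvalues cos(kπ/116); ρ_J = cos(π/116) = 0.9996.
√(1−ρ_J²) = |sin(π/116)| = 0.02708
So ω* = 2/1.02708 = 1.9473 (Young).
[ρ_SOR] ω* − 1 = 0.9473.

ρ_SOR = 0.9473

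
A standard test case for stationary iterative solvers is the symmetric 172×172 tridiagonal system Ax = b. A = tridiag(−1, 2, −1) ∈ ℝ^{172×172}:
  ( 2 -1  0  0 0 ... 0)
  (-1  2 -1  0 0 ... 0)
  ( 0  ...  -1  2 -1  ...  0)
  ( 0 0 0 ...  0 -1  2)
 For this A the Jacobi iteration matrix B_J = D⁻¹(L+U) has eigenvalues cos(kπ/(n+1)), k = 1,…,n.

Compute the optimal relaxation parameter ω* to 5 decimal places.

ω* = 1.96433

spectrum of D⁻¹(L+U) = {cos(kπ/173) : 1≤k≤172}; ρ_J = cos(π/173) = 0.99984.
root = sin(π/173) = 0.018158  (since 1−cos² = sin²).
ω* = 2 / (1 + 0.018158) = 2 / 1.018158 ≈ 1.96433.
ρ_SOR = ω* − 1 = 1.96433 − 1 = 0.96433.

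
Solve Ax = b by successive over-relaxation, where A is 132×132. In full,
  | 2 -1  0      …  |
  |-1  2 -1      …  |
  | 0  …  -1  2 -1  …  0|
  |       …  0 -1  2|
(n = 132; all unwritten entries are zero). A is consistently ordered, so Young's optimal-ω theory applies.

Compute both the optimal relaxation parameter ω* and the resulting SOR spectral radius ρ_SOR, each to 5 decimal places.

With n=132, ρ(Jacobi) = cos(π/133) = 0.99972.
√(1−ρ_J²) simplifies to sin(π/133) = 0.023619.
Then 2/(1+√(1−ρ_J²)) = 2/(1+0.023619); ω* = 2/1.023619 = 1.95385.
ρ(B_{ω*}) = ω*−1 = 0.95385

ω* = 1.95385, ρ_SOR = 0.95385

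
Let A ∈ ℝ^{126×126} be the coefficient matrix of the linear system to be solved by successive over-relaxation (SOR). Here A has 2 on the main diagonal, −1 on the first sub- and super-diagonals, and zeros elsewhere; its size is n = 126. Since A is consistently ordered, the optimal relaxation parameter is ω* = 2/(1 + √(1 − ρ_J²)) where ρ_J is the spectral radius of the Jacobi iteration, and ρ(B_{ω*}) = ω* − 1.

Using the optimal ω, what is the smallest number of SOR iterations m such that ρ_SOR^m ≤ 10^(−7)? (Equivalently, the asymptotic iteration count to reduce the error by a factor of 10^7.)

[ρ_J] n=126: ρ(B_J) = cos(π/(n+1)) = cos(π/127) = 0.9996941.
√(1−ρ_J²) simplifies to sin(π/127) = 0.0247344.
Then 2/(1+√(1−ρ_J²)) = 2/(1+0.0247344); ω* = 2/1.0247344 = 1.9517252.
ρ_SOR = ω* − 1 ≈ 0.9517252.
ρ_SOR^m ≤ 10^(−7) ⇔ m ≥ 7·ln10/(−ln 0.9517252) = 16.1181/0.0494789 = 325.757; m = ⌈325.757⌉ = 326.

m = 326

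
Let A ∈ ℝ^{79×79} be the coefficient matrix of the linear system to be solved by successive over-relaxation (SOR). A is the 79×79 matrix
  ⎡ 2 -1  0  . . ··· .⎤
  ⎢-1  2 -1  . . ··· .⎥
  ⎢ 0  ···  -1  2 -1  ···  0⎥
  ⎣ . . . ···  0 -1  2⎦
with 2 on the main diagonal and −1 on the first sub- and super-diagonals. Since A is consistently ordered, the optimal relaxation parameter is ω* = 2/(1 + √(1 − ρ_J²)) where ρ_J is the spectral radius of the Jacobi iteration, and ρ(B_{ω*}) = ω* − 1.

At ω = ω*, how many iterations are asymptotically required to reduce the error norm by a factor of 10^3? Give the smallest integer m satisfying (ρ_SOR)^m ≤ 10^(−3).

m = 88

n=79: λ(B_J) = 1 − λ(A)/2 = cos(kπ/80); k=1 gives ρ_J = 0.9992290.
√(1 − cos²(π/80)) = sin(π/80) ≈ 0.0392598.
Young: ω* = 2/(1+√(1−ρ_J²)) = 2/(1+0.0392598) = 2/1.0392598 = 1.9244466.
ρ(B_{ω*}) = ω*−1 = 0.9244466
Need (0.9244466)^m ≤ 10^(−3): m ≥ 3·ln10/|ln 0.9244466| = 6.90776/0.07856 = 87.930 ⇒ m = 88.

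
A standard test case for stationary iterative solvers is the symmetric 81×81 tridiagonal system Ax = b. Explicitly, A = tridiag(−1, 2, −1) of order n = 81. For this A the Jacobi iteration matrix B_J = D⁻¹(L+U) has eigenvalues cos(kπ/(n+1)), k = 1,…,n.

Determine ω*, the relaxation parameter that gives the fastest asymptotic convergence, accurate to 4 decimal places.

ω* = 1.9262

B_J for the 81×81 system has eigenvalues cos(kπ/82); ρ_J = cos(π/82) = 0.9993.
1 − cos²(π/82) = sin²(π/82) ⇒ √(1−ρ_J²) = sin(π/82) = 0.03830.
Young: ω* = 2/(1+√(1−ρ_J²)) = 2/(1+0.03830) = 2/1.03830 = 1.9262.
[ρ_SOR] ω* − 1 = 0.9262.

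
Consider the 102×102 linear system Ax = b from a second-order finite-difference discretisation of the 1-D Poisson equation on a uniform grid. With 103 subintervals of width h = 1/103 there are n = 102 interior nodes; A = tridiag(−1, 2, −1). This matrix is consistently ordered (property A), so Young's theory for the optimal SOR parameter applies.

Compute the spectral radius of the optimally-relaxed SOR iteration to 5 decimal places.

[ρ_J] n=102: ρ(B_J) = cos(π/(n+1)) = cos(π/103) = 0.99953.
√(1 − cos²(π/103)) = sin(π/103) ≈ 0.030496.
ω* = 2 / (1 + 0.030496) = 2 / 1.030496 ≈ 1.94081.
At ω = 1.94081 every |λ(B_ω)| = ω−1, so ρ_SOR = 0.94081.

ρ_SOR = 0.94081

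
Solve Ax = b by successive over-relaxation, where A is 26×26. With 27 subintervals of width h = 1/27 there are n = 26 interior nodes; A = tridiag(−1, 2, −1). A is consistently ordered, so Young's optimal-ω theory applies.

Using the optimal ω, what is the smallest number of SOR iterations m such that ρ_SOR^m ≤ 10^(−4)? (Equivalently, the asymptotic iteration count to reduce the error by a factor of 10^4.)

m = 40

n=26: λ(B_J) = 1 − λ(A)/2 = cos(kπ/27); k=1 gives ρ_J = 0.9932384.
root = sin(π/27) = 0.1160929  (since 1−cos² = sin²).
So ω* = 2/1.1160929 = 1.7919655 (Young).
ρ(B_{ω*}) = ω*−1 = 0.7919655
For 4 digits: m = 4·ln10 / (−ln 0.7919655) = 9.21034/0.233237 = 39.489; round up → m = 40.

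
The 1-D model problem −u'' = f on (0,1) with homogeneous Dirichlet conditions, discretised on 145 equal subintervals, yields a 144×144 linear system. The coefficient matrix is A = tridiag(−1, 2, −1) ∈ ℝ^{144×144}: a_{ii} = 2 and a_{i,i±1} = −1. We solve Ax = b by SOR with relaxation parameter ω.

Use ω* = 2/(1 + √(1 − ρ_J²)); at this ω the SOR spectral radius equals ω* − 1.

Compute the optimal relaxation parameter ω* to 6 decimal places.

With n=144, ρ(Jacobi) = cos(π/145) = 0.999765.
root = sin(π/145) = 0.0216645  (since 1−cos² = sin²).
ω* = 2/(1+0.0216645) = 1.957590
[ρ_SOR] ω* − 1 = 0.957590.

ω* = 1.957590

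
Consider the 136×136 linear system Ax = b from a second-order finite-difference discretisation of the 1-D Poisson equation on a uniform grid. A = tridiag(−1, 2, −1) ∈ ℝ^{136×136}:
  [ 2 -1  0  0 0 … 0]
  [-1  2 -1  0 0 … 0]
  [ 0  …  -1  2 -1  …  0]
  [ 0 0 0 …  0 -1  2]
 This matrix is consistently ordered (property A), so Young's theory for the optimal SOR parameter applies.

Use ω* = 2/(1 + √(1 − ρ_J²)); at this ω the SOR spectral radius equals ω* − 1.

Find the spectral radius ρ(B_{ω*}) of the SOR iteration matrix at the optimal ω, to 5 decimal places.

ρ_SOR = 0.95517

B_J for the 136×136 system has eigenvalues cos(kπ/137); ρ_J = cos(π/137) = 0.99974.
√(1 − cos²(π/137)) = sin(π/137) ≈ 0.022929.
ω* = 2 / (1 + 0.022929) = 2 / 1.022929 ≈ 1.95517.
[ρ_SOR] ω* − 1 = 0.95517.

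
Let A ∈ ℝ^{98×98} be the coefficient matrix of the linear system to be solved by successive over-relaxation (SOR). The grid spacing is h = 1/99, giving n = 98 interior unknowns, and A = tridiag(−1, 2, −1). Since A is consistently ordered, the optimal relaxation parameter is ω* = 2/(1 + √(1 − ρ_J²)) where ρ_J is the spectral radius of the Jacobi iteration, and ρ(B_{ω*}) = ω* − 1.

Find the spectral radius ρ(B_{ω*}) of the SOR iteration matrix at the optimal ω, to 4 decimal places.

ρ_SOR = 0.9385

[ρ_J] n=98: ρ(B_J) = cos(π/(n+1)) = cos(π/99) = 0.9995.
root = sin(π/99) = 0.03173  (since 1−cos² = sin²).
ω* = 2 / (1 + 0.03173) = 2 / 1.03173 ≈ 1.9385.
Hence ρ(B_{ω*}) = 1.9385 − 1 = 0.9385.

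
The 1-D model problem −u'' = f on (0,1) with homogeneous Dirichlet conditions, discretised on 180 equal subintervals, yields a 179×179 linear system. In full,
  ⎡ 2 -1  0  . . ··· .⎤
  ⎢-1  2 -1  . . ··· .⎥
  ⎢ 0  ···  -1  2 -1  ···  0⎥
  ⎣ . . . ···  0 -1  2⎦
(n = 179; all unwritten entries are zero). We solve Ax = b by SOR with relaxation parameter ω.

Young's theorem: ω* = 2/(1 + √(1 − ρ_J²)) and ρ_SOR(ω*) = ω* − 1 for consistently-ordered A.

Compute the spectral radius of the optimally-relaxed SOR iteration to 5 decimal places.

ρ_SOR = 0.96569

B_J for the 179×179 system has eigenvalues cos(kπ/180); ρ_J = cos(π/180) = 0.99985.
1 − cos²(π/180) = sin²(π/180) ⇒ √(1−ρ_J²) = sin(π/180) = 0.017452.
[ω*] 2 ÷ (1 + 0.017452) = 2 ÷ 1.017452 = 1.96569.
At ω = 1.96569 every |λ(B_ω)| = ω−1, so ρ_SOR = 0.96569.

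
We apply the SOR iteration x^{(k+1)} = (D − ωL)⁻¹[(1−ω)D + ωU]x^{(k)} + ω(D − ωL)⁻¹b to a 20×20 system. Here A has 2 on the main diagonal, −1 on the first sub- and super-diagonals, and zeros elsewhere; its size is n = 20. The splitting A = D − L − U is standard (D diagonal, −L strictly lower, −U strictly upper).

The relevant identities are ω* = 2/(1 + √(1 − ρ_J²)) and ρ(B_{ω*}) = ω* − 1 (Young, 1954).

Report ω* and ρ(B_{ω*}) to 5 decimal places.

n=20: λ(B_J) = 1 − λ(A)/2 = cos(kπ/21); k=1 gives ρ_J = 0.98883.
root = sin(π/21) = 0.149042  (since 1−cos² = sin²).
So ω* = 2/1.149042 = 1.74058 (Young).
Hence ρ(B_{ω*}) = 1.74058 − 1 = 0.74058.

ω* = 1.74058, ρ_SOR = 0.74058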